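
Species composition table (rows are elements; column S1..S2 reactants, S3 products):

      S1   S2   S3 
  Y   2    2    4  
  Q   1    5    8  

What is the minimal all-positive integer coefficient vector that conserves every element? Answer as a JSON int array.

Coefficients: [1, 3, 2]

Y: 1·2+3·2 = 8 | 2·4 = 8
Q: 1·1+3·5 = 16 | 2·8 = 16
gcd(1,3,2) = 1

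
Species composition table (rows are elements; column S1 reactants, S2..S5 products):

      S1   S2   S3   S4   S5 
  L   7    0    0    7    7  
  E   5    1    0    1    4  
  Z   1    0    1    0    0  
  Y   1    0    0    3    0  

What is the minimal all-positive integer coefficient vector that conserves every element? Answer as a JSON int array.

Coefficients: [3, 6, 3, 1, 2]

L: 3·7 = 21 | 6·0+3·0+1·7+2·7 = 21
E: 3·5 = 15 | 6·1+3·0+1·1+2·4 = 15
Z: 3·1 = 3 | 6·0+3·1+1·0+2·0 = 3
Y: 3·1 = 3 | 6·0+3·0+1·3+2·0 = 3
gcd(3,6,3,1,2) = 1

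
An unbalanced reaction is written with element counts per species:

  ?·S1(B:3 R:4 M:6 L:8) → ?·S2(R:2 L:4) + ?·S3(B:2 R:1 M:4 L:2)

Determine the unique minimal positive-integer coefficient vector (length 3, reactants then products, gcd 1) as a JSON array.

Coefficients: [4, 5, 6]

B: 4·3 = 12 | 5·0+6·2 = 12
R: 4·4 = 16 | 5·2+6·1 = 16
M: 4·6 = 24 | 5·0+6·4 = 24
L: 4·8 = 32 | 5·4+6·2 = 32
gcd(4,5,6) = 1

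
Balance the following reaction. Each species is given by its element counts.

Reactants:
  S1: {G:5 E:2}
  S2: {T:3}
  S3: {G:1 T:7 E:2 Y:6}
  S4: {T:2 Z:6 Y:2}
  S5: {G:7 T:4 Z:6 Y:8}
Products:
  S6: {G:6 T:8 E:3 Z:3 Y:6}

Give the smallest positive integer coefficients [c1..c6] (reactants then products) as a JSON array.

Coefficients: [5, 4, 4, 2, 1, 6]

G: 5·5+4·0+4·1+2·0+1·7 = 36 | 6·6 = 36
T: 5·0+4·3+4·7+2·2+1·4 = 48 | 6·8 = 48
E: 5·2+4·0+4·2+2·0+1·0 = 18 | 6·3 = 18
Z: 5·0+4·0+4·0+2·6+1·6 = 18 | 6·3 = 18
Y: 5·0+4·0+4·6+2·2+1·8 = 36 | 6·6 = 36
gcd(5,4,4,2,1,6) = 1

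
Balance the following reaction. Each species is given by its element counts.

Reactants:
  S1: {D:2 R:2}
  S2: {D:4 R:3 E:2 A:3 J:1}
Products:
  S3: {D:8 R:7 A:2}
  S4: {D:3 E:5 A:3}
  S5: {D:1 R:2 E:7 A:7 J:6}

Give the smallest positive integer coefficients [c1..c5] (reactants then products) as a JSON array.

Coefficients: [6, 6, 4, 1, 1]

D: 6·2+6·4 = 36 | 4·8+1·3+1·1 = 36
R: 6·2+6·3 = 30 | 4·7+1·0+1·2 = 30
E: 6·0+6·2 = 12 | 4·0+1·5+1·7 = 12
A: 6·0+6·3 = 18 | 4·2+1·3+1·7 = 18
J: 6·0+6·1 = 6 | 4·0+1·0+1·6 = 6
gcd(6,6,4,1,1) = 1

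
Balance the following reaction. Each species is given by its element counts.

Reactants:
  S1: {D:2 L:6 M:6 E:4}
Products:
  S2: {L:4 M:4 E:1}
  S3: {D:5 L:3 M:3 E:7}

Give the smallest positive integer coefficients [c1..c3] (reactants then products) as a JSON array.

D: 5·2 = 10 | 6·0+2·5 = 10
L: 5·6 = 30 | 6·4+2·3 = 30
M: 5·6 = 30 | 6·4+2·3 = 30
E: 5·4 = 20 | 6·1+2·7 = 20
gcd(5,6,2) = 1

Coefficients: [5, 6, 2]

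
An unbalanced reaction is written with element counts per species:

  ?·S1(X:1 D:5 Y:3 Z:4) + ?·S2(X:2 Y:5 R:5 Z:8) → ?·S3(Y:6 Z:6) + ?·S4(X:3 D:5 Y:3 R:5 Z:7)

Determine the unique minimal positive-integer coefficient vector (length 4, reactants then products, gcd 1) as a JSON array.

X: 6·1+6·2 = 18 | 5·0+6·3 = 18
D: 6·5+6·0 = 30 | 5·0+6·5 = 30
Y: 6·3+6·5 = 48 | 5·6+6·3 = 48
R: 6·0+6·5 = 30 | 5·0+6·5 = 30
Z: 6·4+6·8 = 72 | 5·6+6·7 = 72
gcd(6,6,5,6) = 1

Coefficients: [6, 6, 5, 6]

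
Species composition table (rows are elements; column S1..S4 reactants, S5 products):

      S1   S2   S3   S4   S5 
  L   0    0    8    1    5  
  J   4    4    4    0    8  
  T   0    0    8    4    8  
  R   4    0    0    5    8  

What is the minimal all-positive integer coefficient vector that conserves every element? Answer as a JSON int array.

L: 3·0+3·0+2·8+4·1 = 20 | 4·5 = 20
J: 3·4+3·4+2·4+4·0 = 32 | 4·8 = 32
T: 3·0+3·0+2·8+4·4 = 32 | 4·8 = 32
R: 3·4+3·0+2·0+4·5 = 32 | 4·8 = 32
gcd(3,3,2,4,4) = 1

Coefficients: [3, 3, 2, 4, 4]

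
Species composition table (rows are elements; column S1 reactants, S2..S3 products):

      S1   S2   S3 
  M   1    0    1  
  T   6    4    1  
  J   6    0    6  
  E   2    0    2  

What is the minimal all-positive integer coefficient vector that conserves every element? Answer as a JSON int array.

M: 4·1 = 4 | 5·0+4·1 = 4
T: 4·6 = 24 | 5·4+4·1 = 24
J: 4·6 = 24 | 5·0+4·6 = 24
E: 4·2 = 8 | 5·0+4·2 = 8
gcd(4,5,4) = 1

Coefficients: [4, 5, 4]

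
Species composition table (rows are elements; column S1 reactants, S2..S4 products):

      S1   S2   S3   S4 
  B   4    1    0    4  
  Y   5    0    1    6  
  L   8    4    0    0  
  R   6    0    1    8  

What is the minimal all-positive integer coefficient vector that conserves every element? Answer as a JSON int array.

B: 2·4 = 8 | 4·1+4·0+1·4 = 8
Y: 2·5 = 10 | 4·0+4·1+1·6 = 10
L: 2·8 = 16 | 4·4+4·0+1·0 = 16
R: 2·6 = 12 | 4·0+4·1+1·8 = 12
gcd(2,4,4,1) = 1

Coefficients: [2, 4, 4, 1]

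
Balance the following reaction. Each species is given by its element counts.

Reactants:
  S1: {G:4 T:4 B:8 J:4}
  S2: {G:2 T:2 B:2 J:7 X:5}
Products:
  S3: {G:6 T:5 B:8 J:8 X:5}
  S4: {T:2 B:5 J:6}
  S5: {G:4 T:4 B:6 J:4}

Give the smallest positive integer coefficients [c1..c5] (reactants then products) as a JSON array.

Coefficients: [5, 4, 4, 2, 1]

G: 5·4+4·2 = 28 | 4·6+2·0+1·4 = 28
T: 5·4+4·2 = 28 | 4·5+2·2+1·4 = 28
B: 5·8+4·2 = 48 | 4·8+2·5+1·6 = 48
J: 5·4+4·7 = 48 | 4·8+2·6+1·4 = 48
X: 5·0+4·5 = 20 | 4·5+2·0+1·0 = 20
gcd(5,4,4,2,1) = 1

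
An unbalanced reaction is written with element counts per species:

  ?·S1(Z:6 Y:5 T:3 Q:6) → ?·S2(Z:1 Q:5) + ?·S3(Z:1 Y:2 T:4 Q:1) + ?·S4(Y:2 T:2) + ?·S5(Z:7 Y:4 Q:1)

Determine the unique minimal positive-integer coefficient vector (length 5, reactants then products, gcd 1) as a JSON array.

Z: 6·6 = 36 | 6·1+2·1+5·0+4·7 = 36
Y: 6·5 = 30 | 6·0+2·2+5·2+4·4 = 30
T: 6·3 = 18 | 6·0+2·4+5·2+4·0 = 18
Q: 6·6 = 36 | 6·5+2·1+5·0+4·1 = 36
gcd(6,6,2,5,4) = 1

Coefficients: [6, 6, 2, 5, 4]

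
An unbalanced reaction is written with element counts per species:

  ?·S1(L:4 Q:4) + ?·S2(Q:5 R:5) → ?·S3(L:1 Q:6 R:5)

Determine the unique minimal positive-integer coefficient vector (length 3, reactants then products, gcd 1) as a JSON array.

L: 1·4+4·0 = 4 | 4·1 = 4
Q: 1·4+4·5 = 24 | 4·6 = 24
R: 1·0+4·5 = 20 | 4·5 = 20
gcd(1,4,4) = 1

Coefficients: [1, 4, 4]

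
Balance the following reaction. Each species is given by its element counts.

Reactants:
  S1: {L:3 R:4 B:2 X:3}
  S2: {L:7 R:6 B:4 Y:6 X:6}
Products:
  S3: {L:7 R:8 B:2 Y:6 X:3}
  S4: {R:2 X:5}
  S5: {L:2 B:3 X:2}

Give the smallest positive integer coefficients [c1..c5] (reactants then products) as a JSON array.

Coefficients: [4, 5, 5, 3, 6]

L: 4·3+5·7 = 47 | 5·7+3·0+6·2 = 47
R: 4·4+5·6 = 46 | 5·8+3·2+6·0 = 46
B: 4·2+5·4 = 28 | 5·2+3·0+6·3 = 28
Y: 4·0+5·6 = 30 | 5·6+3·0+6·0 = 30
X: 4·3+5·6 = 42 | 5·3+3·5+6·2 = 42
gcd(4,5,5,3,6) = 1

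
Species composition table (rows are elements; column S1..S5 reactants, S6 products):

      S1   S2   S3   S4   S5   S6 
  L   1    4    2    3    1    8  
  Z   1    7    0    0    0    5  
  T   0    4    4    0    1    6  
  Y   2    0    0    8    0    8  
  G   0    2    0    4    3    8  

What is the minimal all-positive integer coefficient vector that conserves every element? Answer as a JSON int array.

L: 4·1+3·4+3·2+4·3+6·1 = 40 | 5·8 = 40
Z: 4·1+3·7+3·0+4·0+6·0 = 25 | 5·5 = 25
T: 4·0+3·4+3·4+4·0+6·1 = 30 | 5·6 = 30
Y: 4·2+3·0+3·0+4·8+6·0 = 40 | 5·8 = 40
G: 4·0+3·2+3·0+4·4+6·3 = 40 | 5·8 = 40
gcd(4,3,3,4,6,5) = 1

Coefficients: [4, 3, 3, 4, 6, 5]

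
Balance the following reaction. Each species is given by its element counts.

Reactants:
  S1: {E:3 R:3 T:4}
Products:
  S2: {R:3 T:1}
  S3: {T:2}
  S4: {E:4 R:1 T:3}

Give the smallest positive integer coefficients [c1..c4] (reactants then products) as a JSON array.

Coefficients: [4, 3, 2, 3]

E: 4·3 = 12 | 3·0+2·0+3·4 = 12
R: 4·3 = 12 | 3·3+2·0+3·1 = 12
T: 4·4 = 16 | 3·1+2·2+3·3 = 16
gcd(4,3,2,3) = 1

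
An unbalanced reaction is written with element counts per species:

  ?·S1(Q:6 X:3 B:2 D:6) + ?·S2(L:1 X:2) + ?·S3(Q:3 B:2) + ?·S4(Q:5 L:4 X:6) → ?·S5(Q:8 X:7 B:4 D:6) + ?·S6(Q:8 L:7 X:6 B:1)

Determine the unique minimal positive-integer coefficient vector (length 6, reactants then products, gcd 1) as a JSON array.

Coefficients: [3, 6, 4, 2, 3, 2]

Q: 3·6+6·0+4·3+2·5 = 40 | 3·8+2·8 = 40
L: 3·0+6·1+4·0+2·4 = 14 | 3·0+2·7 = 14
X: 3·3+6·2+4·0+2·6 = 33 | 3·7+2·6 = 33
B: 3·2+6·0+4·2+2·0 = 14 | 3·4+2·1 = 14
D: 3·6+6·0+4·0+2·0 = 18 | 3·6+2·0 = 18
gcd(3,6,4,2,3,2) = 1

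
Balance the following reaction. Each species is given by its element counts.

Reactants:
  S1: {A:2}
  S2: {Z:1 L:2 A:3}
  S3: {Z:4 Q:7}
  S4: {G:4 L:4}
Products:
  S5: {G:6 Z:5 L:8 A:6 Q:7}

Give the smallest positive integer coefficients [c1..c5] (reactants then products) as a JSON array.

G: 3·0+2·0+2·0+3·4 = 12 | 2·6 = 12
Z: 3·0+2·1+2·4+3·0 = 10 | 2·5 = 10
L: 3·0+2·2+2·0+3·4 = 16 | 2·8 = 16
A: 3·2+2·3+2·0+3·0 = 12 | 2·6 = 12
Q: 3·0+2·0+2·7+3·0 = 14 | 2·7 = 14
gcd(3,2,2,3,2) = 1

Coefficients: [3, 2, 2, 3, 2]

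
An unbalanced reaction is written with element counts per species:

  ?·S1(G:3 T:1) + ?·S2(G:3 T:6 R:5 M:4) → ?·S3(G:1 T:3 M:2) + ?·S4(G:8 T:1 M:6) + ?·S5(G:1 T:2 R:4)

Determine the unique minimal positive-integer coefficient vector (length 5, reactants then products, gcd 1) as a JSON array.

G: 2·3+4·3 = 18 | 5·1+1·8+5·1 = 18
T: 2·1+4·6 = 26 | 5·3+1·1+5·2 = 26
R: 2·0+4·5 = 20 | 5·0+1·0+5·4 = 20
M: 2·0+4·4 = 16 | 5·2+1·6+5·0 = 16
gcd(2,4,5,1,5) = 1

Coefficients: [2, 4, 5, 1, 5]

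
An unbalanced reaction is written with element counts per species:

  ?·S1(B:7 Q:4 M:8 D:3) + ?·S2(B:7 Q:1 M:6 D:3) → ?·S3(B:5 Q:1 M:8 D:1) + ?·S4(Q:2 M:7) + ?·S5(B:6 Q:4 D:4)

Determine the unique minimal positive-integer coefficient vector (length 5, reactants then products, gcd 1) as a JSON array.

B: 6·7+1·7 = 49 | 5·5+2·0+4·6 = 49
Q: 6·4+1·1 = 25 | 5·1+2·2+4·4 = 25
M: 6·8+1·6 = 54 | 5·8+2·7+4·0 = 54
D: 6·3+1·3 = 21 | 5·1+2·0+4·4 = 21
gcd(6,1,5,2,4) = 1

Coefficients: [6, 1, 5, 2, 4]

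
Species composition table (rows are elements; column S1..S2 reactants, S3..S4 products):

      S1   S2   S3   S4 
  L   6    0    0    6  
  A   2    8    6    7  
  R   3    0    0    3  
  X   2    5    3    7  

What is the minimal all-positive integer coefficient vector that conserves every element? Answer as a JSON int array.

Coefficients: [2, 5, 5, 2]

L: 2·6+5·0 = 12 | 5·0+2·6 = 12
A: 2·2+5·8 = 44 | 5·6+2·7 = 44
R: 2·3+5·0 = 6 | 5·0+2·3 = 6
X: 2·2+5·5 = 29 | 5·3+2·7 = 29
gcd(2,5,5,2) = 1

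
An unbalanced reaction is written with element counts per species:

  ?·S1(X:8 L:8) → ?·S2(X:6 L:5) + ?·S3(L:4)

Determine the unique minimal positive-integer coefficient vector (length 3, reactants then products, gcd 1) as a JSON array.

X: 3·8 = 24 | 4·6+1·0 = 24
L: 3·8 = 24 | 4·5+1·4 = 24
gcd(3,4,1) = 1

Coefficients: [3, 4, 1]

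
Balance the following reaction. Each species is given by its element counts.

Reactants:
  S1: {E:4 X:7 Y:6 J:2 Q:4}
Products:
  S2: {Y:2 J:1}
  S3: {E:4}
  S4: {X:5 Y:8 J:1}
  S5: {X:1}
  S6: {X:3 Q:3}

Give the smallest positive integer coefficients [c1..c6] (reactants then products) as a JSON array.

Coefficients: [3, 5, 3, 1, 4, 4]

E: 3·4 = 12 | 5·0+3·4+1·0+4·0+4·0 = 12
X: 3·7 = 21 | 5·0+3·0+1·5+4·1+4·3 = 21
Y: 3·6 = 18 | 5·2+3·0+1·8+4·0+4·0 = 18
J: 3·2 = 6 | 5·1+3·0+1·1+4·0+4·0 = 6
Q: 3·4 = 12 | 5·0+3·0+1·0+4·0+4·3 = 12
gcd(3,5,3,1,4,4) = 1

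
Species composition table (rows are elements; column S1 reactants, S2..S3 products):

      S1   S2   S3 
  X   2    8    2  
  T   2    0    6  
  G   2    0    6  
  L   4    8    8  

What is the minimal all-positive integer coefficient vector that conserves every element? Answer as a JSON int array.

X: 6·2 = 12 | 1·8+2·2 = 12
T: 6·2 = 12 | 1·0+2·6 = 12
G: 6·2 = 12 | 1·0+2·6 = 12
L: 6·4 = 24 | 1·8+2·8 = 24
gcd(6,1,2) = 1

Coefficients: [6, 1, 2]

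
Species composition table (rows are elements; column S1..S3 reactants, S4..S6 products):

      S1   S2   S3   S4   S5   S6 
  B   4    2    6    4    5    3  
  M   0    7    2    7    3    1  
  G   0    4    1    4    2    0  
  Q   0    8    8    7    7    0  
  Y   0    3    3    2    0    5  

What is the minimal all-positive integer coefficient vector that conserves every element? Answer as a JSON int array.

Coefficients: [6, 5, 2, 3, 5, 3]

B: 6·4+5·2+2·6 = 46 | 3·4+5·5+3·3 = 46
M: 6·0+5·7+2·2 = 39 | 3·7+5·3+3·1 = 39
G: 6·0+5·4+2·1 = 22 | 3·4+5·2+3·0 = 22
Q: 6·0+5·8+2·8 = 56 | 3·7+5·7+3·0 = 56
Y: 6·0+5·3+2·3 = 21 | 3·2+5·0+3·5 = 21
gcd(6,5,2,3,5,3) = 1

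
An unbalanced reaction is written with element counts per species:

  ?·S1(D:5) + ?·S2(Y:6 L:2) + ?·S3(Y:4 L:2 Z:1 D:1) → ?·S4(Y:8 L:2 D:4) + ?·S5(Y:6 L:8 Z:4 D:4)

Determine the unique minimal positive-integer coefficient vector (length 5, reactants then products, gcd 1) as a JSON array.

Coefficients: [4, 5, 4, 5, 1]

Y: 4·0+5·6+4·4 = 46 | 5·8+1·6 = 46
L: 4·0+5·2+4·2 = 18 | 5·2+1·8 = 18
Z: 4·0+5·0+4·1 = 4 | 5·0+1·4 = 4
D: 4·5+5·0+4·1 = 24 | 5·4+1·4 = 24
gcd(4,5,4,5,1) = 1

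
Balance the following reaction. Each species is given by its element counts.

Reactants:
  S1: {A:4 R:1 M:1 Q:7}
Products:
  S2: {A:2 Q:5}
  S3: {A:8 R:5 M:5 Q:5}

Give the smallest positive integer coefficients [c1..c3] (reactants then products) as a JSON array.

Coefficients: [5, 6, 1]

A: 5·4 = 20 | 6·2+1·8 = 20
R: 5·1 = 5 | 6·0+1·5 = 5
M: 5·1 = 5 | 6·0+1·5 = 5
Q: 5·7 = 35 | 6·5+1·5 = 35
gcd(5,6,1) = 1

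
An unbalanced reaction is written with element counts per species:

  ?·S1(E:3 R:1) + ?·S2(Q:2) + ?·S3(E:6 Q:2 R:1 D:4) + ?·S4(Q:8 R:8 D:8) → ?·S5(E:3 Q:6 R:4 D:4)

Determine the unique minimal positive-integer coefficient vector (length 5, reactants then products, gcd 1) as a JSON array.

E: 3·3+6·0+1·6+2·0 = 15 | 5·3 = 15
Q: 3·0+6·2+1·2+2·8 = 30 | 5·6 = 30
R: 3·1+6·0+1·1+2·8 = 20 | 5·4 = 20
D: 3·0+6·0+1·4+2·8 = 20 | 5·4 = 20
gcd(3,6,1,2,5) = 1

Coefficients: [3, 6, 1, 2, 5]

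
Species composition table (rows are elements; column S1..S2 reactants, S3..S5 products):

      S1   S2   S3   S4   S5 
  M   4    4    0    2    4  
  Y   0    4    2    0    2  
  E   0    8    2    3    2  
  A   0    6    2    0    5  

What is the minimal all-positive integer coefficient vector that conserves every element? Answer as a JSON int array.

Coefficients: [1, 3, 4, 4, 2]

M: 1·4+3·4 = 16 | 4·0+4·2+2·4 = 16
Y: 1·0+3·4 = 12 | 4·2+4·0+2·2 = 12
E: 1·0+3·8 = 24 | 4·2+4·3+2·2 = 24
A: 1·0+3·6 = 18 | 4·2+4·0+2·5 = 18
gcd(1,3,4,4,2) = 1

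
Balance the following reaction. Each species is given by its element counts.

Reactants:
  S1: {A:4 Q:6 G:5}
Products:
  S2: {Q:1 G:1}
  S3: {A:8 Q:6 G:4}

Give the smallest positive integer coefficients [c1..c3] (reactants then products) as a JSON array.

Coefficients: [2, 6, 1]

A: 2·4 = 8 | 6·0+1·8 = 8
Q: 2·6 = 12 | 6·1+1·6 = 12
G: 2·5 = 10 | 6·1+1·4 = 10
gcd(2,6,1) = 1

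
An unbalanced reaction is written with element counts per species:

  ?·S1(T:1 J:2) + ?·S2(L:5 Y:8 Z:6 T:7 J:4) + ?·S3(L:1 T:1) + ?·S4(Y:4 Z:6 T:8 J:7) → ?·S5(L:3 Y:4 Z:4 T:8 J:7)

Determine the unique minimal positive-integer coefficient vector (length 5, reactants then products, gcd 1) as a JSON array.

Coefficients: [5, 1, 4, 1, 3]

L: 5·0+1·5+4·1+1·0 = 9 | 3·3 = 9
Y: 5·0+1·8+4·0+1·4 = 12 | 3·4 = 12
Z: 5·0+1·6+4·0+1·6 = 12 | 3·4 = 12
T: 5·1+1·7+4·1+1·8 = 24 | 3·8 = 24
J: 5·2+1·4+4·0+1·7 = 21 | 3·7 = 21
gcd(5,1,4,1,3) = 1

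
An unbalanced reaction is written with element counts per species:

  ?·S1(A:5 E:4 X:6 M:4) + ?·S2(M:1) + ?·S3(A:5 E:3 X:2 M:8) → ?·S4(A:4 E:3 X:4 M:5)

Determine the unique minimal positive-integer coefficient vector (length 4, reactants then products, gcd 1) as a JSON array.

A: 3·5+5·0+1·5 = 20 | 5·4 = 20
E: 3·4+5·0+1·3 = 15 | 5·3 = 15
X: 3·6+5·0+1·2 = 20 | 5·4 = 20
M: 3·4+5·1+1·8 = 25 | 5·5 = 25
gcd(3,5,1,5) = 1

Coefficients: [3, 5, 1, 5]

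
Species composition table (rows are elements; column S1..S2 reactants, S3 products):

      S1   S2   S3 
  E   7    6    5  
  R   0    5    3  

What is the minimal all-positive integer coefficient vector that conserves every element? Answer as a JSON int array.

Coefficients: [1, 3, 5]

E: 1·7+3·6 = 25 | 5·5 = 25
R: 1·0+3·5 = 15 | 5·3 = 15
gcd(1,3,5) = 1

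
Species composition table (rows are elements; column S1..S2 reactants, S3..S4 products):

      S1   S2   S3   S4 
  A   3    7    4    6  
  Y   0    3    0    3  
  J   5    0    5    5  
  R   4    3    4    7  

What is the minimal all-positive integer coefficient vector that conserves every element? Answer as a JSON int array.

A: 5·3+1·7 = 22 | 4·4+1·6 = 22
Y: 5·0+1·3 = 3 | 4·0+1·3 = 3
J: 5·5+1·0 = 25 | 4·5+1·5 = 25
R: 5·4+1·3 = 23 | 4·4+1·7 = 23
gcd(5,1,4,1) = 1

Coefficients: [5, 1, 4, 1]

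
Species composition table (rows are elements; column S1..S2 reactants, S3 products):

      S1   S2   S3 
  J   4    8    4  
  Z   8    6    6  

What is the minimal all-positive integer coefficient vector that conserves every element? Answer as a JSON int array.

Coefficients: [3, 1, 5]

J: 3·4+1·8 = 20 | 5·4 = 20
Z: 3·8+1·6 = 30 | 5·6 = 30
gcd(3,1,5) = 1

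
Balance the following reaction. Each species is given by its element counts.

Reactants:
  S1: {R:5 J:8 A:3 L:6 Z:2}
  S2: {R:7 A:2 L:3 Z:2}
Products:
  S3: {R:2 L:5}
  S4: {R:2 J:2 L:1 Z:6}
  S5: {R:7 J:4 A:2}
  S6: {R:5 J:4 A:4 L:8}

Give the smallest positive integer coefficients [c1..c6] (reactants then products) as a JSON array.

R: 6·5+6·7 = 72 | 2·2+4·2+5·7+5·5 = 72
J: 6·8+6·0 = 48 | 2·0+4·2+5·4+5·4 = 48
A: 6·3+6·2 = 30 | 2·0+4·0+5·2+5·4 = 30
L: 6·6+6·3 = 54 | 2·5+4·1+5·0+5·8 = 54
Z: 6·2+6·2 = 24 | 2·0+4·6+5·0+5·0 = 24
gcd(6,6,2,4,5,5) = 1

Coefficients: [6, 6, 2, 4, 5, 5]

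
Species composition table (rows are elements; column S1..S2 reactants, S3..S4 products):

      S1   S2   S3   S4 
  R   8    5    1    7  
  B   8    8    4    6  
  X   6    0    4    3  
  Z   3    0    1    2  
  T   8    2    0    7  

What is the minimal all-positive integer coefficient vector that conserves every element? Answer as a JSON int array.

R: 5·8+1·5 = 45 | 3·1+6·7 = 45
B: 5·8+1·8 = 48 | 3·4+6·6 = 48
X: 5·6+1·0 = 30 | 3·4+6·3 = 30
Z: 5·3+1·0 = 15 | 3·1+6·2 = 15
T: 5·8+1·2 = 42 | 3·0+6·7 = 42
gcd(5,1,3,6) = 1

Coefficients: [5, 1, 3, 6]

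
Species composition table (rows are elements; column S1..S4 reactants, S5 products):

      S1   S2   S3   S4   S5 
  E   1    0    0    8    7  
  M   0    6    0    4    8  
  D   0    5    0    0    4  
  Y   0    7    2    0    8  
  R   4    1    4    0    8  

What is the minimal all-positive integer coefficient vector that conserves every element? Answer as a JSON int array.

Coefficients: [3, 4, 6, 4, 5]

E: 3·1+4·0+6·0+4·8 = 35 | 5·7 = 35
M: 3·0+4·6+6·0+4·4 = 40 | 5·8 = 40
D: 3·0+4·5+6·0+4·0 = 20 | 5·4 = 20
Y: 3·0+4·7+6·2+4·0 = 40 | 5·8 = 40
R: 3·4+4·1+6·4+4·0 = 40 | 5·8 = 40
gcd(3,4,6,4,5) = 1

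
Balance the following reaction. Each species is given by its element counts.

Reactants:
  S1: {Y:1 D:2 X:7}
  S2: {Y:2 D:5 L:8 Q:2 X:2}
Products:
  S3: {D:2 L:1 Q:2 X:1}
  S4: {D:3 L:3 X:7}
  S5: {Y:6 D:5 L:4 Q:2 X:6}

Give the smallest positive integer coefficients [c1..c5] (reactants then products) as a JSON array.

Y: 6·1+3·2 = 12 | 1·0+5·0+2·6 = 12
D: 6·2+3·5 = 27 | 1·2+5·3+2·5 = 27
L: 6·0+3·8 = 24 | 1·1+5·3+2·4 = 24
Q: 6·0+3·2 = 6 | 1·2+5·0+2·2 = 6
X: 6·7+3·2 = 48 | 1·1+5·7+2·6 = 48
gcd(6,3,1,5,2) = 1

Coefficients: [6, 3, 1, 5, 2]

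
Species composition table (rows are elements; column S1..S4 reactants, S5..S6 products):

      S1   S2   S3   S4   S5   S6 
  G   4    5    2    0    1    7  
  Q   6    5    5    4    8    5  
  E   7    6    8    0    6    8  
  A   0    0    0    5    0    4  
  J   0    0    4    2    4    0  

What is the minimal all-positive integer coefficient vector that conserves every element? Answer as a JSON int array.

Coefficients: [2, 5, 4, 4, 6, 5]

G: 2·4+5·5+4·2+4·0 = 41 | 6·1+5·7 = 41
Q: 2·6+5·5+4·5+4·4 = 73 | 6·8+5·5 = 73
E: 2·7+5·6+4·8+4·0 = 76 | 6·6+5·8 = 76
A: 2·0+5·0+4·0+4·5 = 20 | 6·0+5·4 = 20
J: 2·0+5·0+4·4+4·2 = 24 | 6·4+5·0 = 24
gcd(2,5,4,4,6,5) = 1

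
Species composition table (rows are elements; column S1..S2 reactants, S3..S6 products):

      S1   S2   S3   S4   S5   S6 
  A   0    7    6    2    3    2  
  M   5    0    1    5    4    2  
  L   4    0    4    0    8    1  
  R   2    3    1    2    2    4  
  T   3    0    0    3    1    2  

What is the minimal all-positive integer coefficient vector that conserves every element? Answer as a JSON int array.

A: 6·0+5·7 = 35 | 3·6+3·2+1·3+4·2 = 35
M: 6·5+5·0 = 30 | 3·1+3·5+1·4+4·2 = 30
L: 6·4+5·0 = 24 | 3·4+3·0+1·8+4·1 = 24
R: 6·2+5·3 = 27 | 3·1+3·2+1·2+4·4 = 27
T: 6·3+5·0 = 18 | 3·0+3·3+1·1+4·2 = 18
gcd(6,5,3,3,1,4) = 1

Coefficients: [6, 5, 3, 3, 1, 4]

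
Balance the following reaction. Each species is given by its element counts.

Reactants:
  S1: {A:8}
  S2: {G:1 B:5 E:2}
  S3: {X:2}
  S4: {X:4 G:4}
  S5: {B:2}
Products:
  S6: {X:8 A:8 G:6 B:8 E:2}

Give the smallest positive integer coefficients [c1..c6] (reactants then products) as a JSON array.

Coefficients: [4, 4, 6, 5, 6, 4]

X: 4·0+4·0+6·2+5·4+6·0 = 32 | 4·8 = 32
A: 4·8+4·0+6·0+5·0+6·0 = 32 | 4·8 = 32
G: 4·0+4·1+6·0+5·4+6·0 = 24 | 4·6 = 24
B: 4·0+4·5+6·0+5·0+6·2 = 32 | 4·8 = 32
E: 4·0+4·2+6·0+5·0+6·0 = 8 | 4·2 = 8
gcd(4,4,6,5,6,4) = 1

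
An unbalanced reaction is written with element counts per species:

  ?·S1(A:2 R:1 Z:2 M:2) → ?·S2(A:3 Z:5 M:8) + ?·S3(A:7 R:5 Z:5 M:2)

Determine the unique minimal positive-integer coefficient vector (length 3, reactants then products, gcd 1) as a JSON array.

Coefficients: [5, 1, 1]

A: 5·2 = 10 | 1·3+1·7 = 10
R: 5·1 = 5 | 1·0+1·5 = 5
Z: 5·2 = 10 | 1·5+1·5 = 10
M: 5·2 = 10 | 1·8+1·2 = 10
gcd(5,1,1) = 1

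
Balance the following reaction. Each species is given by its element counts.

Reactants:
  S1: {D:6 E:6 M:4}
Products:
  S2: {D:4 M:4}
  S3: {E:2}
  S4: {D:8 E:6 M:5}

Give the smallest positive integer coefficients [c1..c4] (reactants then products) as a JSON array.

D: 6·6 = 36 | 1·4+6·0+4·8 = 36
E: 6·6 = 36 | 1·0+6·2+4·6 = 36
M: 6·4 = 24 | 1·4+6·0+4·5 = 24
gcd(6,1,6,4) = 1

Coefficients: [6, 1, 6, 4]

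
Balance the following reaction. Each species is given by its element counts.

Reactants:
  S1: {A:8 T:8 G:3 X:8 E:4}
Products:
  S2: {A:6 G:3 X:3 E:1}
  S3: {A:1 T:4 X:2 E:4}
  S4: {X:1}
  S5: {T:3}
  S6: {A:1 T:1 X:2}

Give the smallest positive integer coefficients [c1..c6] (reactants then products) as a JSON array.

A: 4·8 = 32 | 4·6+3·1+4·0+5·0+5·1 = 32
T: 4·8 = 32 | 4·0+3·4+4·0+5·3+5·1 = 32
G: 4·3 = 12 | 4·3+3·0+4·0+5·0+5·0 = 12
X: 4·8 = 32 | 4·3+3·2+4·1+5·0+5·2 = 32
E: 4·4 = 16 | 4·1+3·4+4·0+5·0+5·0 = 16
gcd(4,4,3,4,5,5) = 1

Coefficients: [4, 4, 3, 4, 5, 5]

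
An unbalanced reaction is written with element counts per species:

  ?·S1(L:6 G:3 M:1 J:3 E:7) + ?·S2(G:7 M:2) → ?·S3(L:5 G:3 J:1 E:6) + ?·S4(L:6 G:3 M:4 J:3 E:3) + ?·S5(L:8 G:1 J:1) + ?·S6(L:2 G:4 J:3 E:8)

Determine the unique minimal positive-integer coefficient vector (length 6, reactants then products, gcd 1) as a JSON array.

Coefficients: [6, 1, 2, 2, 1, 3]

L: 6·6+1·0 = 36 | 2·5+2·6+1·8+3·2 = 36
G: 6·3+1·7 = 25 | 2·3+2·3+1·1+3·4 = 25
M: 6·1+1·2 = 8 | 2·0+2·4+1·0+3·0 = 8
J: 6·3+1·0 = 18 | 2·1+2·3+1·1+3·3 = 18
E: 6·7+1·0 = 42 | 2·6+2·3+1·0+3·8 = 42
gcd(6,1,2,2,1,3) = 1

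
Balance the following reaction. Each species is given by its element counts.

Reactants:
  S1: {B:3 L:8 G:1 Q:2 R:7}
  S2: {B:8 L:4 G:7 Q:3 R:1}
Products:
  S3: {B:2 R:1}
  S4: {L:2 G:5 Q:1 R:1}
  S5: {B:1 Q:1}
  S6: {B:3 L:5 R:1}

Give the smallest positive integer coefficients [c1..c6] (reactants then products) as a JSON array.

B: 1·3+2·8 = 19 | 4·2+3·0+5·1+2·3 = 19
L: 1·8+2·4 = 16 | 4·0+3·2+5·0+2·5 = 16
G: 1·1+2·7 = 15 | 4·0+3·5+5·0+2·0 = 15
Q: 1·2+2·3 = 8 | 4·0+3·1+5·1+2·0 = 8
R: 1·7+2·1 = 9 | 4·1+3·1+5·0+2·1 = 9
gcd(1,2,4,3,5,2) = 1

Coefficients: [1, 2, 4, 3, 5, 2]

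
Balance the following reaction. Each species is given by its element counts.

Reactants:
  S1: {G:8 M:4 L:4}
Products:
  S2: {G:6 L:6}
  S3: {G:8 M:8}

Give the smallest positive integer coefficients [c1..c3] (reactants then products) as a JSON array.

G: 6·8 = 48 | 4·6+3·8 = 48
M: 6·4 = 24 | 4·0+3·8 = 24
L: 6·4 = 24 | 4·6+3·0 = 24
gcd(6,4,3) = 1

Coefficients: [6, 4, 3]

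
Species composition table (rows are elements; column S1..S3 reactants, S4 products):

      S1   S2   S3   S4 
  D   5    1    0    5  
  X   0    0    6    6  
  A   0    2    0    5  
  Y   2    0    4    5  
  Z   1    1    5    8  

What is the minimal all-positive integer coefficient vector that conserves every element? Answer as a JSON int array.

D: 1·5+5·1+2·0 = 10 | 2·5 = 10
X: 1·0+5·0+2·6 = 12 | 2·6 = 12
A: 1·0+5·2+2·0 = 10 | 2·5 = 10
Y: 1·2+5·0+2·4 = 10 | 2·5 = 10
Z: 1·1+5·1+2·5 = 16 | 2·8 = 16
gcd(1,5,2,2) = 1

Coefficients: [1, 5, 2, 2]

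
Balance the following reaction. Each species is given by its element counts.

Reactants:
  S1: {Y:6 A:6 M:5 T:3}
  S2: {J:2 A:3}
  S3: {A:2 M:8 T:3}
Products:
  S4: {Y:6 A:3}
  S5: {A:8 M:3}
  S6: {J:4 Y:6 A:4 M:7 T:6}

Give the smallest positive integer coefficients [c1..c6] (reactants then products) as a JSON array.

Coefficients: [5, 6, 1, 2, 4, 3]

J: 5·0+6·2+1·0 = 12 | 2·0+4·0+3·4 = 12
Y: 5·6+6·0+1·0 = 30 | 2·6+4·0+3·6 = 30
A: 5·6+6·3+1·2 = 50 | 2·3+4·8+3·4 = 50
M: 5·5+6·0+1·8 = 33 | 2·0+4·3+3·7 = 33
T: 5·3+6·0+1·3 = 18 | 2·0+4·0+3·6 = 18
gcd(5,6,1,2,4,3) = 1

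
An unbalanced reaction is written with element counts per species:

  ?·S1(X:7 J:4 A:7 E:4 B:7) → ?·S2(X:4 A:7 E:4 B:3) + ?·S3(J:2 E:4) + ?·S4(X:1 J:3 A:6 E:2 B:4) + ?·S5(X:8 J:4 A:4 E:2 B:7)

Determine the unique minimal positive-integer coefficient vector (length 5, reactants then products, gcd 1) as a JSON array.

X: 6·7 = 42 | 2·4+1·0+2·1+4·8 = 42
J: 6·4 = 24 | 2·0+1·2+2·3+4·4 = 24
A: 6·7 = 42 | 2·7+1·0+2·6+4·4 = 42
E: 6·4 = 24 | 2·4+1·4+2·2+4·2 = 24
B: 6·7 = 42 | 2·3+1·0+2·4+4·7 = 42
gcd(6,2,1,2,4) = 1

Coefficients: [6, 2, 1, 2, 4]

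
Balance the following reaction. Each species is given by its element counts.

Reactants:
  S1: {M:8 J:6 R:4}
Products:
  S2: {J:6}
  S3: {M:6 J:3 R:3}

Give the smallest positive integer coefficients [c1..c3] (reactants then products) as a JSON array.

M: 3·8 = 24 | 1·0+4·6 = 24
J: 3·6 = 18 | 1·6+4·3 = 18
R: 3·4 = 12 | 1·0+4·3 = 12
gcd(3,1,4) = 1

Coefficients: [3, 1, 4]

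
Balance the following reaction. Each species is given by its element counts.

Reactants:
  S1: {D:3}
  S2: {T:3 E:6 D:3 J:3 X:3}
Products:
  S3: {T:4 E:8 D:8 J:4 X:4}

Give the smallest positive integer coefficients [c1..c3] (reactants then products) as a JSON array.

Coefficients: [4, 4, 3]

T: 4·0+4·3 = 12 | 3·4 = 12
E: 4·0+4·6 = 24 | 3·8 = 24
D: 4·3+4·3 = 24 | 3·8 = 24
J: 4·0+4·3 = 12 | 3·4 = 12
X: 4·0+4·3 = 12 | 3·4 = 12
gcd(4,4,3) = 1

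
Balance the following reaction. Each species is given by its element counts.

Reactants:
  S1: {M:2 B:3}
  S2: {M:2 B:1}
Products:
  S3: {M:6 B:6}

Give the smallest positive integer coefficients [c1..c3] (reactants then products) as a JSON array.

Coefficients: [3, 3, 2]

M: 3·2+3·2 = 12 | 2·6 = 12
B: 3·3+3·1 = 12 | 2·6 = 12
gcd(3,3,2) = 1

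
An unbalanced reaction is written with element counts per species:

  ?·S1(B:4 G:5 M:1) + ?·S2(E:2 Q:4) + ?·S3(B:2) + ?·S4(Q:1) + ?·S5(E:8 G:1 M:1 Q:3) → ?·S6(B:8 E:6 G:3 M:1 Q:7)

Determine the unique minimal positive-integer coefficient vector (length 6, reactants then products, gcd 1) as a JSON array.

B: 1·4+2·0+6·2+3·0+1·0 = 16 | 2·8 = 16
E: 1·0+2·2+6·0+3·0+1·8 = 12 | 2·6 = 12
G: 1·5+2·0+6·0+3·0+1·1 = 6 | 2·3 = 6
M: 1·1+2·0+6·0+3·0+1·1 = 2 | 2·1 = 2
Q: 1·0+2·4+6·0+3·1+1·3 = 14 | 2·7 = 14
gcd(1,2,6,3,1,2) = 1

Coefficients: [1, 2, 6, 3, 1, 2]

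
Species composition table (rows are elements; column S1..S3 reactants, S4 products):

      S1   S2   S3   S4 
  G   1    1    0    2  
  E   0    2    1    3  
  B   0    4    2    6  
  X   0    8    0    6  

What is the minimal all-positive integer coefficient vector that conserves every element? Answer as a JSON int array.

G: 5·1+3·1+6·0 = 8 | 4·2 = 8
E: 5·0+3·2+6·1 = 12 | 4·3 = 12
B: 5·0+3·4+6·2 = 24 | 4·6 = 24
X: 5·0+3·8+6·0 = 24 | 4·6 = 24
gcd(5,3,6,4) = 1

Coefficients: [5, 3, 6, 4]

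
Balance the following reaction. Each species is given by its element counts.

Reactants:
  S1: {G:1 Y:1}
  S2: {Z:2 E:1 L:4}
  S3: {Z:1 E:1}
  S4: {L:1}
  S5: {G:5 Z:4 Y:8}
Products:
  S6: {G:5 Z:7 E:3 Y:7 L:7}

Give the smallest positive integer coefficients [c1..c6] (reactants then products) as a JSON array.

Coefficients: [5, 4, 5, 5, 2, 3]

G: 5·1+4·0+5·0+5·0+2·5 = 15 | 3·5 = 15
Z: 5·0+4·2+5·1+5·0+2·4 = 21 | 3·7 = 21
E: 5·0+4·1+5·1+5·0+2·0 = 9 | 3·3 = 9
Y: 5·1+4·0+5·0+5·0+2·8 = 21 | 3·7 = 21
L: 5·0+4·4+5·0+5·1+2·0 = 21 | 3·7 = 21
gcd(5,4,5,5,2,3) = 1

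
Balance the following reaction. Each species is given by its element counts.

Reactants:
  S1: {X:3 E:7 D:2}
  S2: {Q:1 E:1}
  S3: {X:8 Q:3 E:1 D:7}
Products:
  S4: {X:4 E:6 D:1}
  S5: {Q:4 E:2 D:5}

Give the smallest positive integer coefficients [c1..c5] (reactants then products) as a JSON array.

Coefficients: [4, 5, 1, 5, 2]

X: 4·3+5·0+1·8 = 20 | 5·4+2·0 = 20
Q: 4·0+5·1+1·3 = 8 | 5·0+2·4 = 8
E: 4·7+5·1+1·1 = 34 | 5·6+2·2 = 34
D: 4·2+5·0+1·7 = 15 | 5·1+2·5 = 15
gcd(4,5,1,5,2) = 1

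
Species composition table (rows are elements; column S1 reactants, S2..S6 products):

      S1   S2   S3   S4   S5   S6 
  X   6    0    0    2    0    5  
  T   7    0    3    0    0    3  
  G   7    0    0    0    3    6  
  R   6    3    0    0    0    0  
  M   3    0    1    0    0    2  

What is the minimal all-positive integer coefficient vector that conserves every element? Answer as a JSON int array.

Coefficients: [3, 6, 5, 4, 3, 2]

X: 3·6 = 18 | 6·0+5·0+4·2+3·0+2·5 = 18
T: 3·7 = 21 | 6·0+5·3+4·0+3·0+2·3 = 21
G: 3·7 = 21 | 6·0+5·0+4·0+3·3+2·6 = 21
R: 3·6 = 18 | 6·3+5·0+4·0+3·0+2·0 = 18
M: 3·3 = 9 | 6·0+5·1+4·0+3·0+2·2 = 9
gcd(3,6,5,4,3,2) = 1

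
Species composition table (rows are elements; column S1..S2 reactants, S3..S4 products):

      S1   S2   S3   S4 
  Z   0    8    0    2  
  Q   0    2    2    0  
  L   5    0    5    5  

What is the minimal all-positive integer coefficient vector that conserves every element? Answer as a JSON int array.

Z: 5·0+1·8 = 8 | 1·0+4·2 = 8
Q: 5·0+1·2 = 2 | 1·2+4·0 = 2
L: 5·5+1·0 = 25 | 1·5+4·5 = 25
gcd(5,1,1,4) = 1

Coefficients: [5, 1, 1, 4]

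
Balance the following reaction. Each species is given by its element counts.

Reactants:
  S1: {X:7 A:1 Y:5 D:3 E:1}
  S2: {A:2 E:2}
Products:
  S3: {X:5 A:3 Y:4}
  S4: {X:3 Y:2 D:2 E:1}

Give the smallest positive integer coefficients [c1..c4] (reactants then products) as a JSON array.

X: 4·7+1·0 = 28 | 2·5+6·3 = 28
A: 4·1+1·2 = 6 | 2·3+6·0 = 6
Y: 4·5+1·0 = 20 | 2·4+6·2 = 20
D: 4·3+1·0 = 12 | 2·0+6·2 = 12
E: 4·1+1·2 = 6 | 2·0+6·1 = 6
gcd(4,1,2,6) = 1

Coefficients: [4, 1, 2, 6]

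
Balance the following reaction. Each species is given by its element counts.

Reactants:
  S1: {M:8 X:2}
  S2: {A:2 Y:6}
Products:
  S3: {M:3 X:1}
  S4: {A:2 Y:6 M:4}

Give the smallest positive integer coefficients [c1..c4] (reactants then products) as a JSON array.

A: 2·0+1·2 = 2 | 4·0+1·2 = 2
Y: 2·0+1·6 = 6 | 4·0+1·6 = 6
M: 2·8+1·0 = 16 | 4·3+1·4 = 16
X: 2·2+1·0 = 4 | 4·1+1·0 = 4
gcd(2,1,4,1) = 1

Coefficients: [2, 1, 4, 1]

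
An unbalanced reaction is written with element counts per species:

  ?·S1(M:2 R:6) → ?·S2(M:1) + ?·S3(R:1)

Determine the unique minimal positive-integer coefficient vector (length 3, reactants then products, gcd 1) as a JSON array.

M: 1·2 = 2 | 2·1+6·0 = 2
R: 1·6 = 6 | 2·0+6·1 = 6
gcd(1,2,6) = 1

Coefficients: [1, 2, 6]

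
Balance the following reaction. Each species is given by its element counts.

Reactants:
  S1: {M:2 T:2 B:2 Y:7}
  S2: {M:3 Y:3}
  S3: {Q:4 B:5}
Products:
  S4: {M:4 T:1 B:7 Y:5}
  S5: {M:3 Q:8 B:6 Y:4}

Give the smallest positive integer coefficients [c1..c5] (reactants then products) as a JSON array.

Coefficients: [1, 5, 6, 2, 3]

M: 1·2+5·3+6·0 = 17 | 2·4+3·3 = 17
T: 1·2+5·0+6·0 = 2 | 2·1+3·0 = 2
Q: 1·0+5·0+6·4 = 24 | 2·0+3·8 = 24
B: 1·2+5·0+6·5 = 32 | 2·7+3·6 = 32
Y: 1·7+5·3+6·0 = 22 | 2·5+3·4 = 22
gcd(1,5,6,2,3) = 1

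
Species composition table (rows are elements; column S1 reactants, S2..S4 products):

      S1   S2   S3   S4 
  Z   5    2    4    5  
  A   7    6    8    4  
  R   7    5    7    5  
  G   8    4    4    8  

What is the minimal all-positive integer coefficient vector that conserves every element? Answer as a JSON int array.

Coefficients: [6, 3, 1, 4]

Z: 6·5 = 30 | 3·2+1·4+4·5 = 30
A: 6·7 = 42 | 3·6+1·8+4·4 = 42
R: 6·7 = 42 | 3·5+1·7+4·5 = 42
G: 6·8 = 48 | 3·4+1·4+4·8 = 48
gcd(6,3,1,4) = 1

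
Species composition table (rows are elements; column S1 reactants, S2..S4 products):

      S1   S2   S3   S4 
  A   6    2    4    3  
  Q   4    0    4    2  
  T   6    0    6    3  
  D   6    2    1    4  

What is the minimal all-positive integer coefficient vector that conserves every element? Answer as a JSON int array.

Coefficients: [5, 2, 2, 6]

A: 5·6 = 30 | 2·2+2·4+6·3 = 30
Q: 5·4 = 20 | 2·0+2·4+6·2 = 20
T: 5·6 = 30 | 2·0+2·6+6·3 = 30
D: 5·6 = 30 | 2·2+2·1+6·4 = 30
gcd(5,2,2,6) = 1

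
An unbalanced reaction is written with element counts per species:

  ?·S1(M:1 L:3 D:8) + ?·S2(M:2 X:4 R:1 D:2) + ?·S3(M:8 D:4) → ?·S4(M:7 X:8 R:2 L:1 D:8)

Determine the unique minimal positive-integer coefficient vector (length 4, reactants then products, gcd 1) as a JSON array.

M: 1·1+6·2+1·8 = 21 | 3·7 = 21
X: 1·0+6·4+1·0 = 24 | 3·8 = 24
R: 1·0+6·1+1·0 = 6 | 3·2 = 6
L: 1·3+6·0+1·0 = 3 | 3·1 = 3
D: 1·8+6·2+1·4 = 24 | 3·8 = 24
gcd(1,6,1,3) = 1

Coefficients: [1, 6, 1, 3]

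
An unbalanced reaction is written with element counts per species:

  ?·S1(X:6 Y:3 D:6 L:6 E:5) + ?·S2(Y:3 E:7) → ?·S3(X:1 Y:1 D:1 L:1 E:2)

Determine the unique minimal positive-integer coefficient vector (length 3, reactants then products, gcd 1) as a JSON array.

Coefficients: [1, 1, 6]

X: 1·6+1·0 = 6 | 6·1 = 6
Y: 1·3+1·3 = 6 | 6·1 = 6
D: 1·6+1·0 = 6 | 6·1 = 6
L: 1·6+1·0 = 6 | 6·1 = 6
E: 1·5+1·7 = 12 | 6·2 = 12
gcd(1,1,6) = 1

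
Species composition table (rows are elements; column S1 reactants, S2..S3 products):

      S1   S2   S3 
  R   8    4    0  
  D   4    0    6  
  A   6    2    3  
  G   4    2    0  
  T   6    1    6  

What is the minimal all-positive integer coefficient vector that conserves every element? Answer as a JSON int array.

R: 3·8 = 24 | 6·4+2·0 = 24
D: 3·4 = 12 | 6·0+2·6 = 12
A: 3·6 = 18 | 6·2+2·3 = 18
G: 3·4 = 12 | 6·2+2·0 = 12
T: 3·6 = 18 | 6·1+2·6 = 18
gcd(3,6,2) = 1

Coefficients: [3, 6, 2]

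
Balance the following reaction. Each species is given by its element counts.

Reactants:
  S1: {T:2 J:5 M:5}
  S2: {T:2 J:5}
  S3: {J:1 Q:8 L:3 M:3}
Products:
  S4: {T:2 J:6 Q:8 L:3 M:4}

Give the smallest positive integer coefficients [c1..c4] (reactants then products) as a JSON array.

T: 1·2+4·2+5·0 = 10 | 5·2 = 10
J: 1·5+4·5+5·1 = 30 | 5·6 = 30
Q: 1·0+4·0+5·8 = 40 | 5·8 = 40
L: 1·0+4·0+5·3 = 15 | 5·3 = 15
M: 1·5+4·0+5·3 = 20 | 5·4 = 20
gcd(1,4,5,5) = 1

Coefficients: [1, 4, 5, 5]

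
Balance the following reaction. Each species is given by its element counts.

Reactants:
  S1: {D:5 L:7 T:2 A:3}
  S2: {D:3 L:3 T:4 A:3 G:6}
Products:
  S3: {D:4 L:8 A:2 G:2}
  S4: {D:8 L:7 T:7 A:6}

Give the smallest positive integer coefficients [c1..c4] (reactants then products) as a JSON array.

D: 5·5+1·3 = 28 | 3·4+2·8 = 28
L: 5·7+1·3 = 38 | 3·8+2·7 = 38
T: 5·2+1·4 = 14 | 3·0+2·7 = 14
A: 5·3+1·3 = 18 | 3·2+2·6 = 18
G: 5·0+1·6 = 6 | 3·2+2·0 = 6
gcd(5,1,3,2) = 1

Coefficients: [5, 1, 3, 2]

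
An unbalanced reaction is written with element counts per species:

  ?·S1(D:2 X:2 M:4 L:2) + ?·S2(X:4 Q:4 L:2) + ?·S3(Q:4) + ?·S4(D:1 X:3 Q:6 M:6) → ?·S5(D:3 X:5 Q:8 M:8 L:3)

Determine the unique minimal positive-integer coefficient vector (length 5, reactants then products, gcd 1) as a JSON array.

D: 5·2+1·0+4·0+2·1 = 12 | 4·3 = 12
X: 5·2+1·4+4·0+2·3 = 20 | 4·5 = 20
Q: 5·0+1·4+4·4+2·6 = 32 | 4·8 = 32
M: 5·4+1·0+4·0+2·6 = 32 | 4·8 = 32
L: 5·2+1·2+4·0+2·0 = 12 | 4·3 = 12
gcd(5,1,4,2,4) = 1

Coefficients: [5, 1, 4, 2, 4]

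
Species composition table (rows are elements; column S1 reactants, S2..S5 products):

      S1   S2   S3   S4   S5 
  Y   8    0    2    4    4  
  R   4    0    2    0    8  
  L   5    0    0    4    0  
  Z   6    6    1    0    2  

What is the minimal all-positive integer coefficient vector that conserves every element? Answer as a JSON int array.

Y: 4·8 = 32 | 3·0+4·2+5·4+1·4 = 32
R: 4·4 = 16 | 3·0+4·2+5·0+1·8 = 16
L: 4·5 = 20 | 3·0+4·0+5·4+1·0 = 20
Z: 4·6 = 24 | 3·6+4·1+5·0+1·2 = 24
gcd(4,3,4,5,1) = 1

Coefficients: [4, 3, 4, 5, 1]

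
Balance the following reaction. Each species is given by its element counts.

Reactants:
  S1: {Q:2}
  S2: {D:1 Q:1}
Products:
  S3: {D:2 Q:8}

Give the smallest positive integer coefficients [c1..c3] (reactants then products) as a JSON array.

D: 3·0+2·1 = 2 | 1·2 = 2
Q: 3·2+2·1 = 8 | 1·8 = 8
gcd(3,2,1) = 1

Coefficients: [3, 2, 1]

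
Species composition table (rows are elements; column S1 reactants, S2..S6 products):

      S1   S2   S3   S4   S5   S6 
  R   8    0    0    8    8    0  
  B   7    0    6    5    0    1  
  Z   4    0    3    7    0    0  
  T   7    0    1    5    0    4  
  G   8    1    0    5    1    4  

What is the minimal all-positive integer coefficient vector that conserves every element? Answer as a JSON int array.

Coefficients: [4, 4, 3, 1, 3, 5]

R: 4·8 = 32 | 4·0+3·0+1·8+3·8+5·0 = 32
B: 4·7 = 28 | 4·0+3·6+1·5+3·0+5·1 = 28
Z: 4·4 = 16 | 4·0+3·3+1·7+3·0+5·0 = 16
T: 4·7 = 28 | 4·0+3·1+1·5+3·0+5·4 = 28
G: 4·8 = 32 | 4·1+3·0+1·5+3·1+5·4 = 32
gcd(4,4,3,1,3,5) = 1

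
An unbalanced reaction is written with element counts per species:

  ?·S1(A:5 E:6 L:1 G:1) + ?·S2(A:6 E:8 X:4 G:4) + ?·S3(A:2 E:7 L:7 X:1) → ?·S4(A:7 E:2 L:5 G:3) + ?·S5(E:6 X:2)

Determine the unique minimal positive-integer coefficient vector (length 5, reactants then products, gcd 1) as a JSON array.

A: 1·5+2·6+2·2 = 21 | 3·7+5·0 = 21
E: 1·6+2·8+2·7 = 36 | 3·2+5·6 = 36
L: 1·1+2·0+2·7 = 15 | 3·5+5·0 = 15
X: 1·0+2·4+2·1 = 10 | 3·0+5·2 = 10
G: 1·1+2·4+2·0 = 9 | 3·3+5·0 = 9
gcd(1,2,2,3,5) = 1

Coefficients: [1, 2, 2, 3, 5]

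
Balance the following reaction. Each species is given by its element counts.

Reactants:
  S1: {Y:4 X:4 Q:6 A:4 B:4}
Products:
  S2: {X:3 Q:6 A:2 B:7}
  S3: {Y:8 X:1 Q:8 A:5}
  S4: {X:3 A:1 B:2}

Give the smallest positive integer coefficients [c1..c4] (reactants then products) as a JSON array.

Y: 6·4 = 24 | 2·0+3·8+5·0 = 24
X: 6·4 = 24 | 2·3+3·1+5·3 = 24
Q: 6·6 = 36 | 2·6+3·8+5·0 = 36
A: 6·4 = 24 | 2·2+3·5+5·1 = 24
B: 6·4 = 24 | 2·7+3·0+5·2 = 24
gcd(6,2,3,5) = 1

Coefficients: [6, 2, 3, 5]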